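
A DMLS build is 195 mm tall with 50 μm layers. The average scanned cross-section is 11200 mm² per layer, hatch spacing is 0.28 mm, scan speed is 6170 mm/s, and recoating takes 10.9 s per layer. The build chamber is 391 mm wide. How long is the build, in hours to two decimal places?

Layers = ⌈195/0.05⌉ = 3900.
Per-layer scan distance = 11200 / 0.28 = 40000 mm.
Scan time per layer = 40000 / 6170 = 6.483 s.
Layer cycle = 6.483 + 10.9 = 17.383 s.
Build time = 3900 × 17.383 = 67793.7 s = 18.83 hours.

18.83 hours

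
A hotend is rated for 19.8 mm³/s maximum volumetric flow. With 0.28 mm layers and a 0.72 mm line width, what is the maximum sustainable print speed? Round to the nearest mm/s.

Bead cross-section: 0.28 × 0.72 → 0.2016 mm².
v_max = Q/A = 19.8/0.2016 = 98.21 mm/s → 98 mm/s.

98 mm/s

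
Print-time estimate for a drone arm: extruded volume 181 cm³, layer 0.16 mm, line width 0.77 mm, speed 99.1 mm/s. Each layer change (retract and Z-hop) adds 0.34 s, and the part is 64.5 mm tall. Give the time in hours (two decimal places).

Line area = 0.16 × 0.77 = 0.1232 mm².
Path length: 181000 mm³ / 0.1232 mm² → 1469155.8 mm.
Extrusion time = 1469155.8 / 99.1, so 14825 s.
Layers = ⌈64.5/0.16⌉ = 404.
Non-print overhead: 404 × 0.34 → 137.36 s.
Altogether 14825 + 137.36 = 14962.36 s, i.e. 4.16 hours.

4.16 hours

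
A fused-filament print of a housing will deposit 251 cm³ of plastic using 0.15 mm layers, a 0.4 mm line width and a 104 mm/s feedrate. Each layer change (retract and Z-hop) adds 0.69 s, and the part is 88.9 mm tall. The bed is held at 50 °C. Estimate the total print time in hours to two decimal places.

11.29 hours

Line area = 0.15 × 0.4 = 0.06 mm².
Path length: 251000 mm³ / 0.06 mm² → 4183333.3 mm.
Print-move time = 4183333.3 / 104, so 40224.4 s.
Layers = ⌈88.9/0.15⌉ = 593.
Non-print overhead: 593 × 0.69 → 409.17 s.
Altogether 40224.4 + 409.17 = 40633.57 s, i.e. 11.29 hours.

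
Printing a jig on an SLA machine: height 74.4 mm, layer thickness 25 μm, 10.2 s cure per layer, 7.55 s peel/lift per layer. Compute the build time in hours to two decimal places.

Layer count = ceil(74.4 / 0.025) = 2976.
Cycle time = 10.2 + 7.55, so 17.75 s.
Total = 2976 × 17.75 = 52824 s = 14.67 hours.

14.67 hours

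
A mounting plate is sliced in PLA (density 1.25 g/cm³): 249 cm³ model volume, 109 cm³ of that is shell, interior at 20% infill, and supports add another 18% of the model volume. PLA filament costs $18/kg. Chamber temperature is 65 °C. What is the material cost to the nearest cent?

$4.09

Interior volume = 249 − 109, so 140 cm³.
Infill deposited: 0.20 × 140 → 28 cm³.
Support = 0.18 × 249, so 44.82 cm³.
Total printed volume = 109 + 28 + 44.82 = 181.82 cm³.
Mass = 181.82 × 1.25 = 227.275 g.
Cost = 227.275 g / 1000 × $18/kg = $4.09.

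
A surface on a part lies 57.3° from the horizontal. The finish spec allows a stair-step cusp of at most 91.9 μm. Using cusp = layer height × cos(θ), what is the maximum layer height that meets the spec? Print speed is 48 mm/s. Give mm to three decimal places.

t = h_c / cos θ = 0.0919 / 0.5402 = 0.170 mm.

0.170 mm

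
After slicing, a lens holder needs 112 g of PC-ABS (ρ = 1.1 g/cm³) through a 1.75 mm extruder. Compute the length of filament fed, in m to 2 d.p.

Volume = 112 g / 1.1 g·cm⁻³ = 101.8182 cm³ = 101818.2 mm³.
Filament cross-section = π × (1.75/2)² = 2.4053 mm².
L = V/A = 101818.2/2.4053 = 42330.77 mm → 42.33 m.

42.33 m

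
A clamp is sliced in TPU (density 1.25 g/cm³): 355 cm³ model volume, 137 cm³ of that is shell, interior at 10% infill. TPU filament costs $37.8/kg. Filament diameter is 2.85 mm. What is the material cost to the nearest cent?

$7.50

Volume inside the shell = 355 − 137 = 218 cm³.
Infill volume: 0.10 × 218 → 21.8 cm³.
Deposited volume = 137 + 21.8, so 158.8 cm³.
Mass = 158.8 × 1.25, so 198.5 g.
Cost = 198.5 g / 1000 × $37.8/kg = $7.50.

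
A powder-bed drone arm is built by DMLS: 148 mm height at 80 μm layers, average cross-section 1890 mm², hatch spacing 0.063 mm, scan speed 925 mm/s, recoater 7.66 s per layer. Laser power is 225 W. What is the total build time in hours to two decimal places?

20.60 hours

Layer count = ceil(148 / 0.08) = 1850.
Hatch length per layer = 1890 / 0.063, so 30000 mm.
Per-layer scan time = 30000 / 925 = 32.4324 s.
Time per layer = 32.4324 + 7.66 = 40.0924 s.
Build time = 1850 × 40.0924 = 74170.94 s = 20.60 hours.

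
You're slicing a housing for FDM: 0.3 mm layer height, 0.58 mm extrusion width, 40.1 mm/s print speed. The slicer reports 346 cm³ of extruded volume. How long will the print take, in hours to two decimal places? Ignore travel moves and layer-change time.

Extrusion cross-section = 0.3 × 0.58, so 0.174 mm².
Path length: 346000 mm³ / 0.174 mm² → 1988505.7 mm.
Time extruding: 1988505.7 / 40.1 → 49588.7 s.
Converting: 49588.7 s = 13.77 hours.

13.77 hours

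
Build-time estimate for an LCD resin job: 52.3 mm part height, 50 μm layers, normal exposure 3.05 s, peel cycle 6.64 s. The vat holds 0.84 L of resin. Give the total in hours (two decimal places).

Number of layers: 52.3 / 0.05 → 1046 (rounded up).
Cycle time = 3.05 + 6.64, so 9.69 s.
Build time: 1046 × 9.69 s = 10135.74 s, i.e. 2.82 hours.

2.82 hours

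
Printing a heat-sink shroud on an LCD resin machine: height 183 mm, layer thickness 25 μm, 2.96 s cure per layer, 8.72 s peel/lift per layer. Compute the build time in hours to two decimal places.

23.75 hours

Number of layers: 183 / 0.025 → 7320 (rounded up).
Each layer takes = 2.96 + 8.72 = 11.68 s.
Total = 7320 × 11.68 = 85497.6 s = 23.75 hours.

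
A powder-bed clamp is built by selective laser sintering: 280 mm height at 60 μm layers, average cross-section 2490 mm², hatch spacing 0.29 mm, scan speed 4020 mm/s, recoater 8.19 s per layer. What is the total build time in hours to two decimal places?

Layers = ⌈280/0.06⌉ = 4667.
Per-layer scan distance = 2490 / 0.29 = 8586.2 mm.
Laser time per layer: 8586.2 / 4020 → 2.1359 s.
Per-layer time = 2.1359 + 8.19 = 10.3259 s.
Total: 4667 × 10.3259 s = 48190.9753 s → 13.39 hours.

13.39 hours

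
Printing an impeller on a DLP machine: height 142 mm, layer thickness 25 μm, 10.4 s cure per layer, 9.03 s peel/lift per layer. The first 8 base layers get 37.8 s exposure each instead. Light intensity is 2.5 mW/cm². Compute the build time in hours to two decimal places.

Layers = ⌈142/0.025⌉ = 5680.
Burn-in layers = 8 × (37.8 + 9.03) = 374.64 s.
Regular layers = 5672 × (10.4 + 9.03), so 110206.96 s.
Sum: 374.64 + 110206.96 = 110581.6 s → 30.72 hours.

30.72 hours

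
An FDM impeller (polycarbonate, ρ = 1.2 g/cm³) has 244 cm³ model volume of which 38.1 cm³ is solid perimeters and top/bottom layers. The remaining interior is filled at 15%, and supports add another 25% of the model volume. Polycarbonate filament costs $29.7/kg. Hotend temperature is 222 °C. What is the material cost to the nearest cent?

$4.63

Interior volume = 244 − 38.1, so 205.9 cm³.
Infill deposited = 0.15 × 205.9, so 30.885 cm³.
Support = 0.25 × 244, so 61 cm³.
Total extruded: 38.1 + 30.885 + 61 → 129.985 cm³.
Mass = 129.985 × 1.2, so 155.982 g.
At $29.7/kg: 155.982/1000 × 29.7 = $4.63.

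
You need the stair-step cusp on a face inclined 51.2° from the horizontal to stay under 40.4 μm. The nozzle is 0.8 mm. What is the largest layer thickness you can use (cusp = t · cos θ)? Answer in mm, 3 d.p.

0.064 mm

Layer height = cusp / cos(51.2°) = 0.0404 / 0.6266 = 0.064 mm.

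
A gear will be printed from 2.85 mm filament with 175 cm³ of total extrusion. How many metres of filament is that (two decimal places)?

Filament cross-section = π × (2.85/2)² = 6.3794 mm².
L = 175000 mm³ / 6.3794 mm² = 27432.05 mm, i.e. 27.43 m.

27.43 m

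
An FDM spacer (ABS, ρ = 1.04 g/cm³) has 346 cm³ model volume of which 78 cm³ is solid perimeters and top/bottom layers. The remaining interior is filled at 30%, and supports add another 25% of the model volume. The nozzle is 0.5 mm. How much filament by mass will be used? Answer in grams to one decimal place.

Volume inside the shell = 346 − 78, so 268 cm³.
Infill deposited = 0.30 × 268 = 80.4 cm³.
Support: 0.25 × 346 → 86.5 cm³.
Total extruded = 78 + 80.4 + 86.5 = 244.9 cm³.
Mass: 244.9 × 1.04 → 254.696 g.

254.7 g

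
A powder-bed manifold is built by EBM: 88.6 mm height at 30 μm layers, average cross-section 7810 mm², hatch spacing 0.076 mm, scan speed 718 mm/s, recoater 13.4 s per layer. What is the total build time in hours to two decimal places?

Layer count = ceil(88.6 / 0.03) = 2954.
Scan path per layer: 7810 / 0.076 → 102763.2 mm.
Per-layer scan time = 102763.2 / 718 = 143.1242 s.
Per-layer time = 143.1242 + 13.4 = 156.5242 s.
Build time = 2954 × 156.5242 = 462372.4868 s = 128.44 hours.

128.44 hours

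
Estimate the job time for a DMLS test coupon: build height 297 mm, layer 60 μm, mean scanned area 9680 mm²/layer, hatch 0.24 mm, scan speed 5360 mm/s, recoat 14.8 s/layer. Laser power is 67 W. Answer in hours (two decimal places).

30.70 hours

Layer count = ceil(297 / 0.06) = 4950.
Per-layer scan distance: 9680 / 0.24 → 40333.3 mm.
Per-layer scan time = 40333.3 / 5360, so 7.5249 s.
Per-layer time = 7.5249 + 14.8, so 22.3249 s.
4950 layers × 22.3249 s/layer = 110508.255 s, i.e. 30.70 hours.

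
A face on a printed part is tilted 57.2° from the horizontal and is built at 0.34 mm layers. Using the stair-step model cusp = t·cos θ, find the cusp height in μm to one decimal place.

h_c = t·cos θ = 0.34 × 0.5417 = 0.184178 mm (184.2 μm).

184.2 μm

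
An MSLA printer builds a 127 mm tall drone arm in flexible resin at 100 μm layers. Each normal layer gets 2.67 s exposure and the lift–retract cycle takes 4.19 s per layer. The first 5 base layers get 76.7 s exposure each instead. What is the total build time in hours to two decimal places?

2.52 hours

Layers = ⌈127/0.1⌉ = 1270.
Base layers = 5 × (76.7 + 4.19), so 404.45 s.
Normal layers = 1265 × (2.67 + 4.19) = 8677.9 s.
Sum: 404.45 + 8677.9 = 9082.35 s → 2.52 hours.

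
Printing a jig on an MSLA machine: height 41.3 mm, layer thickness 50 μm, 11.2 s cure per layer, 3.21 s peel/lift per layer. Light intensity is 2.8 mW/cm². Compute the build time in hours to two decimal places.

Layer count = ceil(41.3 / 0.05) = 826.
Per-layer time: 11.2 + 3.21 → 14.41 s.
Build time: 826 × 14.41 s = 11902.66 s, i.e. 3.31 hours.

3.31 hours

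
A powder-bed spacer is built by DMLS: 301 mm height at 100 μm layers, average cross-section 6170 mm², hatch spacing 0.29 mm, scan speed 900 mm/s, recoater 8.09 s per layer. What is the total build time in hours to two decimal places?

Layer count = ceil(301 / 0.1) = 3010.
Hatch length per layer = 6170 / 0.29, so 21275.9 mm.
Laser time per layer = 21275.9 / 900 = 23.6399 s.
Time per layer: 23.6399 + 8.09 → 31.7299 s.
Build time = 3010 × 31.7299 = 95506.999 s = 26.53 hours.

26.53 hours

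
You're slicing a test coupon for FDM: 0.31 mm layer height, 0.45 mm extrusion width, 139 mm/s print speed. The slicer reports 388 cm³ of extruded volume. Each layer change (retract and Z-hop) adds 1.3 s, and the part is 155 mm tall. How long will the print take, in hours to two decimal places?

Extrusion cross-section: 0.31 × 0.45 → 0.1395 mm².
Total extruded path = 388000/0.1395 = 2781362 mm.
Time extruding: 2781362 / 139 → 20009.8 s.
Layer count = ceil(155 / 0.31) = 500.
Z-hop total = 500 × 1.3 = 650 s.
Altogether 20009.8 + 650 = 20659.8 s, i.e. 5.74 hours.

5.74 hours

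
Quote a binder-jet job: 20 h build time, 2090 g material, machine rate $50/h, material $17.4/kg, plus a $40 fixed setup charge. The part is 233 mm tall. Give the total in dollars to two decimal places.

$1076.37

Machine cost = 50 × 20, so $1000.00.
Material cost = 17.4 × 2090/1000 = $36.366.
Adding setup: 1000.00 + 36.366 + 40 → 1076.366 ≈ $1076.37.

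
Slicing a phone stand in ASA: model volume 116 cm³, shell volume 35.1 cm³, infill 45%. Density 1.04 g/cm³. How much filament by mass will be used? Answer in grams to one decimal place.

Volume inside the shell: 116 − 35.1 → 80.9 cm³.
Deposited infill = 0.45 × 80.9, so 36.405 cm³.
Total printed volume: 35.1 + 36.405 → 71.505 cm³.
Mass = 71.505 × 1.04 = 74.3652 g.

74.4 g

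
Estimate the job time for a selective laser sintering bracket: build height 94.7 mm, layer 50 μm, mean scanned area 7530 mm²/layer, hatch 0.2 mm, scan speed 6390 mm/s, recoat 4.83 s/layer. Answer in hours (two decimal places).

Number of layers: 94.7 / 0.05 → 1894 (rounded up).
Hatch length per layer: 7530 / 0.2 → 37650 mm.
Scan time per layer = 37650 / 6390, so 5.892 s.
Layer cycle = 5.892 + 4.83, so 10.722 s.
Build time = 1894 × 10.722 = 20307.468 s = 5.64 hours.

5.64 hours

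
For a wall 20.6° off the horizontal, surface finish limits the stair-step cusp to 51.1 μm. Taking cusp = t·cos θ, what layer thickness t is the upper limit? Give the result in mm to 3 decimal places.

0.055 mm

Layer height = cusp / cos(20.6°) = 0.0511 / 0.9361 = 0.055 mm.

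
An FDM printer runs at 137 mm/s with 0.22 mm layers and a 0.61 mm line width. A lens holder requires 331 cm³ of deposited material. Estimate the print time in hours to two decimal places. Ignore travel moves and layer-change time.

Bead cross-section = 0.22 × 0.61 = 0.1342 mm².
Path length: 331000 mm³ / 0.1342 mm² → 2466468 mm.
Print-move time = 2466468 / 137 = 18003.4 s.
In the requested units: 18003.4 s = 5.00 hours.

5.00 hours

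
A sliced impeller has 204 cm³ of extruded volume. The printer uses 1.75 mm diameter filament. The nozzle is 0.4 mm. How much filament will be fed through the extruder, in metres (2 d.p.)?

84.81 m

A = π r² = π × 0.875² = 2.4053 mm².
L = 204000 mm³ / 2.4053 mm² = 84812.71 mm, i.e. 84.81 m.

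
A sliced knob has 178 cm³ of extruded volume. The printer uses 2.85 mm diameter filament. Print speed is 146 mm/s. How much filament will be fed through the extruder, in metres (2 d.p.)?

Cross-section of 2.85 mm filament: π·(2.85/2)² = 6.3794 mm².
L = 178000 mm³ / 6.3794 mm² = 27902.31 mm, i.e. 27.90 m.

27.90 m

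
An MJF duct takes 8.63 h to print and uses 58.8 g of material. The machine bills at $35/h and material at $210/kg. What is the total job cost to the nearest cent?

$314.40

Machine-time cost: 35 × 8.63 → $302.05.
Feedstock cost: 210 × 58.8/1000 → $12.348.
Total = 302.05 + 12.348 = 314.398 ≈ $314.40.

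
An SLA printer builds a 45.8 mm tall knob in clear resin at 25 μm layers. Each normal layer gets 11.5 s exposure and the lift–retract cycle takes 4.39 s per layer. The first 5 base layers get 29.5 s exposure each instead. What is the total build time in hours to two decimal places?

Layer count = ceil(45.8 / 0.025) = 1832.
Base layers = 5 × (29.5 + 4.39) = 169.45 s.
Normal layers: 1827 × (11.5 + 4.39) → 29031.03 s.
Sum: 169.45 + 29031.03 = 29200.48 s → 8.11 hours.

8.11 hours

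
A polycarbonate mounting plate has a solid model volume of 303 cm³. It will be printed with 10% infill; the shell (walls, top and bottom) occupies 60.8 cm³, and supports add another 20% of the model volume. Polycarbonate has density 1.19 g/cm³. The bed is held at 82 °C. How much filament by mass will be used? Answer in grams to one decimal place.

173.3 g

Infill region = 303 − 60.8, so 242.2 cm³.
Deposited infill: 0.10 × 242.2 → 24.22 cm³.
Support: 0.20 × 303 → 60.6 cm³.
Total printed volume: 60.8 + 24.22 + 60.6 → 145.62 cm³.
Mass = 145.62 × 1.19, so 173.2878 g.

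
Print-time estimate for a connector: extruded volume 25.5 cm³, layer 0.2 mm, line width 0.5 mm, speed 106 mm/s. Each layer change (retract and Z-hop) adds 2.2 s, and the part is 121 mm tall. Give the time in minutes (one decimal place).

Extrusion cross-section = 0.2 × 0.5 = 0.1 mm².
Path length: 25500 mm³ / 0.1 mm² → 255000 mm.
Print-move time = 255000 / 106, so 2405.7 s.
Layers = ⌈121/0.2⌉ = 605.
Layer-change overhead: 605 × 2.2 → 1331 s.
Total = 2405.7 + 1331 = 3736.7 s = 62.3 minutes.

62.3 minutes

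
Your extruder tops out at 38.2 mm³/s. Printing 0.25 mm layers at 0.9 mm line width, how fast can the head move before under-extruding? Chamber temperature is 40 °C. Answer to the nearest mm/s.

Bead cross-section = 0.25 × 0.9 = 0.225 mm².
Max speed = 38.2 / 0.225 = 169.78 ≈ 170 mm/s.

170 mm/s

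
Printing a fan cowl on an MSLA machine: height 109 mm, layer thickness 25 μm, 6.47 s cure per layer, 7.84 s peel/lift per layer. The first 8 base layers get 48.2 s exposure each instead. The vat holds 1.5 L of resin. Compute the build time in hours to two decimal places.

Layer count = ceil(109 / 0.025) = 4360.
Base layers = 8 × (48.2 + 7.84), so 448.32 s.
Regular layers = 4352 × (6.47 + 7.84) = 62277.12 s.
Sum: 448.32 + 62277.12 = 62725.44 s → 17.42 hours.

17.42 hours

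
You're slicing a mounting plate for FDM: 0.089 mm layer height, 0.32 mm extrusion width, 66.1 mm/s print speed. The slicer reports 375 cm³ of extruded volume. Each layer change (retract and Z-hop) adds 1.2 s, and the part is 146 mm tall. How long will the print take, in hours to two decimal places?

55.88 hours

Extrusion cross-section = 0.089 × 0.32 = 0.02848 mm².
Toolpath length = 375 cm³ / 0.02848 mm² = 375000 / 0.02848 = 13167134.8 mm.
Print-move time: 13167134.8 / 66.1 → 199200.2 s.
Number of layers: 146 / 0.089 → 1641 (rounded up).
Non-print overhead: 1641 × 1.2 → 1969.2 s.
Total = 199200.2 + 1969.2 = 201169.4 s = 55.88 hours.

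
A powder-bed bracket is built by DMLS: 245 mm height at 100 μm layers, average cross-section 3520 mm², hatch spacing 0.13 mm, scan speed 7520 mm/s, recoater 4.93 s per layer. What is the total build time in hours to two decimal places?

Layer count = ceil(245 / 0.1) = 2450.
Hatch length per layer = 3520 / 0.13 = 27076.9 mm.
Laser time per layer = 27076.9 / 7520 = 3.6007 s.
Per-layer time = 3.6007 + 4.93, so 8.5307 s.
Build time = 2450 × 8.5307 = 20900.215 s = 5.81 hours.

5.81 hours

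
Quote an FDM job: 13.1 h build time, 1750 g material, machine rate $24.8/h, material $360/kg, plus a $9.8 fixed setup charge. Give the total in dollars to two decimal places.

Machine-time cost = 24.8 × 13.1 = $324.88.
Material charge = 360 × 1750/1000, so $630.00.
Total = 324.88 + 630.00 + 9.8 = $964.68.

$964.68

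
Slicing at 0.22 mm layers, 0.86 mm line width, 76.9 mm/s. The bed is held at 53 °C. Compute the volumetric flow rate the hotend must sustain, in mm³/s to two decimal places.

Extrusion cross-section = 0.22 × 0.86, so 0.1892 mm².
Q = v·A = 76.9 × 0.1892 = 14.55 mm³/s.

14.55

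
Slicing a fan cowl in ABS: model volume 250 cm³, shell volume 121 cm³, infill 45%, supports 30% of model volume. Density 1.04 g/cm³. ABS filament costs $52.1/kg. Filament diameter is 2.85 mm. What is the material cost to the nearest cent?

$13.77

Volume inside the shell: 250 − 121 → 129 cm³.
Infill deposited = 0.45 × 129 = 58.05 cm³.
Support: 0.30 × 250 → 75 cm³.
Total printed volume: 121 + 58.05 + 75 → 254.05 cm³.
Mass = 254.05 × 1.04 = 264.212 g.
At $52.1/kg: 264.212/1000 × 52.1 = $13.77.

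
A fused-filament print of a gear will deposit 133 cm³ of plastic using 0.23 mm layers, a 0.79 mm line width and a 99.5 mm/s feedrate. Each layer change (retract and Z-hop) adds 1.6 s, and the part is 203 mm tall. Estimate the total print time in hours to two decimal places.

2.44 hours

Line area = 0.23 × 0.79, so 0.1817 mm².
Toolpath length = 133 cm³ / 0.1817 mm² = 133000 / 0.1817 = 731975.8 mm.
Print-move time = 731975.8 / 99.5, so 7356.5 s.
Number of layers: 203 / 0.23 → 883 (rounded up).
Layer-change overhead: 883 × 1.6 → 1412.8 s.
Altogether 7356.5 + 1412.8 = 8769.3 s, i.e. 2.44 hours.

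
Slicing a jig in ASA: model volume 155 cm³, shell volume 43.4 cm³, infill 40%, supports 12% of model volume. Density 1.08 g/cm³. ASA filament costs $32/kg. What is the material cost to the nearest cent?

Volume inside the shell: 155 − 43.4 → 111.6 cm³.
Deposited infill: 0.40 × 111.6 → 44.64 cm³.
Support = 0.12 × 155 = 18.6 cm³.
Total printed volume = 43.4 + 44.64 + 18.6 = 106.64 cm³.
Mass: 106.64 × 1.08 → 115.1712 g.
Cost = 115.1712 g / 1000 × $32/kg = $3.69.

$3.69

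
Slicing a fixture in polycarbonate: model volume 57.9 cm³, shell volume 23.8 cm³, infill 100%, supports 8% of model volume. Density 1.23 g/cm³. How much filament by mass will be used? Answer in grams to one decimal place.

76.9 g

Volume inside the shell: 57.9 − 23.8 → 34.1 cm³.
Infill volume: 1.00 × 34.1 → 34.1 cm³.
Support = 0.08 × 57.9 = 4.632 cm³.
Total printed volume = 23.8 + 34.1 + 4.632 = 62.532 cm³.
Mass: 62.532 × 1.23 → 76.91436 g.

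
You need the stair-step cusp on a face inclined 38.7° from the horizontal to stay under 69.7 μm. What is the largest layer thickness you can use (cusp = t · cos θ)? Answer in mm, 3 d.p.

0.089 mm

Layer height = cusp / cos(38.7°) = 0.0697 / 0.7804 = 0.089 mm.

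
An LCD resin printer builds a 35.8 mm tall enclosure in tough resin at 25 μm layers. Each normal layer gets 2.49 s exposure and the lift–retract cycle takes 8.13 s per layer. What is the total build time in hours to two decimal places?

4.22 hours

Layers = ⌈35.8/0.025⌉ = 1432.
Each layer takes = 2.49 + 8.13 = 10.62 s.
Total = 1432 × 10.62 = 15207.84 s = 4.22 hours.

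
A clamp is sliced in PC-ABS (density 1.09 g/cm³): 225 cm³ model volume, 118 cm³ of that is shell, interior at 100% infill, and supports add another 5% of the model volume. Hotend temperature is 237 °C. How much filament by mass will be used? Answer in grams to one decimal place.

Infill region = 225 − 118 = 107 cm³.
Infill deposited = 1.00 × 107, so 107 cm³.
Support: 0.05 × 225 → 11.25 cm³.
Total printed volume: 118 + 107 + 11.25 → 236.25 cm³.
Mass = 236.25 × 1.09, so 257.5125 g.

257.5 g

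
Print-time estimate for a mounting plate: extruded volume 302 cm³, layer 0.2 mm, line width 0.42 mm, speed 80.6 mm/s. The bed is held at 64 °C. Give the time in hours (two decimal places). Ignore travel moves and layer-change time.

12.39 hours

Line area = 0.2 × 0.42 = 0.084 mm².
Path length: 302000 mm³ / 0.084 mm² → 3595238.1 mm.
Extrusion time = 3595238.1 / 80.6, so 44605.9 s.
That's 44605.9 s → 12.39 hours.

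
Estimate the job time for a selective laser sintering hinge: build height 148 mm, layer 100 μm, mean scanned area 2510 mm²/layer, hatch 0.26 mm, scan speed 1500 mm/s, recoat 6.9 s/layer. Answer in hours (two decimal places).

5.48 hours

Layers = ⌈148/0.1⌉ = 1480.
Hatch length per layer: 2510 / 0.26 → 9653.8 mm.
Per-layer scan time = 9653.8 / 1500, so 6.4359 s.
Layer cycle = 6.4359 + 6.9 = 13.3359 s.
1480 layers × 13.3359 s/layer = 19737.132 s, i.e. 5.48 hours.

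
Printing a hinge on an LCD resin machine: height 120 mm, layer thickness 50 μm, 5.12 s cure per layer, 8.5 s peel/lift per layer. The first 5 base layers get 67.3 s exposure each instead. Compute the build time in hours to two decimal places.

Layers = ⌈120/0.05⌉ = 2400.
Burn-in layers = 5 × (67.3 + 8.5), so 379 s.
Regular layers = 2395 × (5.12 + 8.5) = 32619.9 s.
Total = 379 + 32619.9 = 32998.9 s = 9.17 hours.

9.17 hours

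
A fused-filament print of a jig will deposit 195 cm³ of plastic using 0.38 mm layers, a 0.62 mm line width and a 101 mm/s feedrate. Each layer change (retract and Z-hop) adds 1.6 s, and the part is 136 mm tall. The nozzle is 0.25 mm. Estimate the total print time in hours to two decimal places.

2.44 hours

Bead cross-section: 0.38 × 0.62 → 0.2356 mm².
Path length: 195000 mm³ / 0.2356 mm² → 827674 mm.
Extrusion time = 827674 / 101 = 8194.8 s.
Number of layers: 136 / 0.38 → 358 (rounded up).
Non-print overhead = 358 × 1.6, so 572.8 s.
Altogether 8194.8 + 572.8 = 8767.6 s, i.e. 2.44 hours.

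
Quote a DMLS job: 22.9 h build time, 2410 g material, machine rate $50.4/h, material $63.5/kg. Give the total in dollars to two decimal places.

$1307.20

Machine-time cost = 50.4 × 22.9, so $1154.16.
Feedstock cost = 63.5 × 2410/1000 = $153.035.
Job cost: 1154.16 + 153.035 = 1307.195 ≈ $1307.20.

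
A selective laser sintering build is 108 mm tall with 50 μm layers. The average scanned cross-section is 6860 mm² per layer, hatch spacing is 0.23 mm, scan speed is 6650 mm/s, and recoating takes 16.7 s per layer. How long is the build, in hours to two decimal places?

12.71 hours

Number of layers: 108 / 0.05 → 2160 (rounded up).
Scan path per layer = 6860 / 0.23 = 29826.1 mm.
Per-layer scan time = 29826.1 / 6650 = 4.4851 s.
Time per layer: 4.4851 + 16.7 → 21.1851 s.
Total: 2160 × 21.1851 s = 45759.816 s → 12.71 hours.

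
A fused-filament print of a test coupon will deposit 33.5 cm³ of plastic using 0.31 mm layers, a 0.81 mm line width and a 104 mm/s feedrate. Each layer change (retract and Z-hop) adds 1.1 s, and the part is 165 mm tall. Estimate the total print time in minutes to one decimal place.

31.2 minutes

Extrusion cross-section = 0.31 × 0.81 = 0.2511 mm².
Toolpath length = 33.5 cm³ / 0.2511 mm² = 33500 / 0.2511 = 133413 mm.
Time extruding = 133413 / 104 = 1282.8 s.
Layers = ⌈165/0.31⌉ = 533.
Layer-change overhead: 533 × 1.1 → 586.3 s.
Altogether 1282.8 + 586.3 = 1869.1 s, i.e. 31.2 minutes.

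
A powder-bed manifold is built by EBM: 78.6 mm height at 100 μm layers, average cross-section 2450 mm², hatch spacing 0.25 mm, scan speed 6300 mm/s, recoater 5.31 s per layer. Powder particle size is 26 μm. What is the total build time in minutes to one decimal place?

89.9 minutes

Layers = ⌈78.6/0.1⌉ = 786.
Hatch length per layer = 2450 / 0.25 = 9800 mm.
Beam time per layer = 9800 / 6300, so 1.5556 s.
Layer cycle = 1.5556 + 5.31 = 6.8656 s.
Total: 786 × 6.8656 s = 5396.3616 s → 89.9 minutes.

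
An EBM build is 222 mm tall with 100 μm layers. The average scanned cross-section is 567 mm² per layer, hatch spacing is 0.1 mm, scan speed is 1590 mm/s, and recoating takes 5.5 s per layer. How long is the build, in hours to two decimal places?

Number of layers: 222 / 0.1 → 2220 (rounded up).
Scan path per layer: 567 / 0.1 → 5670 mm.
Beam time per layer: 5670 / 1590 → 3.566 s.
Layer cycle = 3.566 + 5.5 = 9.066 s.
Build time = 2220 × 9.066 = 20126.52 s = 5.59 hours.

5.59 hours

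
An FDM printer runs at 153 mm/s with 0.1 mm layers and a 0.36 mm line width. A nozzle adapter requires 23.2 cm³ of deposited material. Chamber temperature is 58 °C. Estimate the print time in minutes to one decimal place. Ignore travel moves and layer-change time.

70.2 minutes

Extrusion cross-section = 0.1 × 0.36 = 0.036 mm².
Total extruded path = 23200/0.036 = 644444.4 mm.
Print-move time = 644444.4 / 153, so 4212.1 s.
That's 4212.1 s → 70.2 minutes.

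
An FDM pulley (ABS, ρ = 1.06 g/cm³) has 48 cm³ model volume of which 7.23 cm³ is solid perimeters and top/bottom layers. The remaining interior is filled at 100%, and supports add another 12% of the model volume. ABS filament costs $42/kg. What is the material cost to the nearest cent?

Interior volume = 48 − 7.23 = 40.77 cm³.
Infill deposited = 1.00 × 40.77 = 40.77 cm³.
Support = 0.12 × 48 = 5.76 cm³.
Deposited volume = 7.23 + 40.77 + 5.76 = 53.76 cm³.
Mass = 53.76 × 1.06 = 56.9856 g.
Cost = 56.9856 g / 1000 × $42/kg = $2.39.

$2.39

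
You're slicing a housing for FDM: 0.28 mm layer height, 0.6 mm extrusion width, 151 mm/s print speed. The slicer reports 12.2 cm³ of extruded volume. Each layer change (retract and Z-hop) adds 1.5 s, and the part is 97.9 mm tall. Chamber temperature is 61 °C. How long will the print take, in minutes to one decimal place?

16.8 minutes

Line area = 0.28 × 0.6, so 0.168 mm².
Toolpath length = 12.2 cm³ / 0.168 mm² = 12200 / 0.168 = 72619 mm.
Time extruding = 72619 / 151, so 480.9 s.
Layer count = ceil(97.9 / 0.28) = 350.
Layer-change overhead: 350 × 1.5 → 525 s.
Altogether 480.9 + 525 = 1005.9 s, i.e. 16.8 minutes.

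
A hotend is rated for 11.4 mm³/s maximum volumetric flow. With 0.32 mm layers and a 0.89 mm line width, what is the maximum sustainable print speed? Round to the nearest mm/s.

40 mm/s

Bead cross-section = 0.32 × 0.89, so 0.2848 mm².
Max speed = 11.4 / 0.2848 = 40.03 ≈ 40 mm/s.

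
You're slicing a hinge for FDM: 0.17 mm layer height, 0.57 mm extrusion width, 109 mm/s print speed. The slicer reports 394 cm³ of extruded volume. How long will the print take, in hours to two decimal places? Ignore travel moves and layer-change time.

10.36 hours

Extrusion cross-section = 0.17 × 0.57 = 0.0969 mm².
Path length: 394000 mm³ / 0.0969 mm² → 4066047.5 mm.
Time extruding = 4066047.5 / 109, so 37303.2 s.
Converting: 37303.2 s = 10.36 hours.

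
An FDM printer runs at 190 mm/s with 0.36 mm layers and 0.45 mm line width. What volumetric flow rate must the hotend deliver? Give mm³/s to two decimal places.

Extrusion cross-section: 0.36 × 0.45 → 0.162 mm².
Volumetric flow = 190 × 0.162 = 30.78 mm³/s.

30.78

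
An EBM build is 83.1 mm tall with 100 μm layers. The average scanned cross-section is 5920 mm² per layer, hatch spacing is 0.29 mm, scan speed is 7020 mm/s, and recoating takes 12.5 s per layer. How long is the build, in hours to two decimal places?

3.56 hours

Layer count = ceil(83.1 / 0.1) = 831.
Scan path per layer = 5920 / 0.29, so 20413.8 mm.
Beam time per layer = 20413.8 / 7020 = 2.9079 s.
Layer cycle = 2.9079 + 12.5 = 15.4079 s.
Build time = 831 × 15.4079 = 12803.9649 s = 3.56 hours.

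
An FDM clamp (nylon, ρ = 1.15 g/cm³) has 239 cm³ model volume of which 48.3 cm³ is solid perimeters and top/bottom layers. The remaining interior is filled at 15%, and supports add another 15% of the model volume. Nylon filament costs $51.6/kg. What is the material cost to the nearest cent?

$6.69

Interior volume = 239 − 48.3, so 190.7 cm³.
Infill deposited = 0.15 × 190.7, so 28.605 cm³.
Support = 0.15 × 239 = 35.85 cm³.
Total extruded = 48.3 + 28.605 + 35.85 = 112.755 cm³.
Mass = 112.755 × 1.15 = 129.66825 g.
Cost = 129.66825 g / 1000 × $51.6/kg = $6.69.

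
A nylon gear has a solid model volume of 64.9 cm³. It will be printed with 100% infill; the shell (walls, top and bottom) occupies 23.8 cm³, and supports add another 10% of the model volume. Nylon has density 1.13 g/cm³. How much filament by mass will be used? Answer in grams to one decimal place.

Interior volume = 64.9 − 23.8, so 41.1 cm³.
Infill volume: 1.00 × 41.1 → 41.1 cm³.
Support = 0.10 × 64.9, so 6.49 cm³.
Total printed volume: 23.8 + 41.1 + 6.49 → 71.39 cm³.
Mass: 71.39 × 1.13 → 80.6707 g.

80.7 g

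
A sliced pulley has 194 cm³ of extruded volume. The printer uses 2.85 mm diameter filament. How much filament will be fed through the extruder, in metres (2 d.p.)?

A = π r² = π × 1.425² = 6.3794 mm².
Length = 194 cm³ / 6.3794 mm² = 194000 / 6.3794 = 30410.38 mm = 30.41 m.

30.41 m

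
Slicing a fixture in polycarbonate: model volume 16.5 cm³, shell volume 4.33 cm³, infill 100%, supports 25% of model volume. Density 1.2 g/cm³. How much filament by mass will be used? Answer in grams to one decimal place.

Interior volume = 16.5 − 4.33, so 12.17 cm³.
Infill deposited = 1.00 × 12.17 = 12.17 cm³.
Support = 0.25 × 16.5, so 4.125 cm³.
Deposited volume = 4.33 + 12.17 + 4.125, so 20.625 cm³.
Mass: 20.625 × 1.2 → 24.75 g.

24.8 g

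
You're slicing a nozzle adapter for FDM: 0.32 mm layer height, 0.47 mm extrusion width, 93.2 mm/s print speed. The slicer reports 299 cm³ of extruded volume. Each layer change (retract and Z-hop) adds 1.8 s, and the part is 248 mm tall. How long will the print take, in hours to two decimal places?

Line area = 0.32 × 0.47, so 0.1504 mm².
Path length: 299000 mm³ / 0.1504 mm² → 1988031.9 mm.
Extrusion time = 1988031.9 / 93.2, so 21330.8 s.
Layers = ⌈248/0.32⌉ = 775.
Z-hop total = 775 × 1.8 = 1395 s.
Total = 21330.8 + 1395 = 22725.8 s = 6.31 hours.

6.31 hours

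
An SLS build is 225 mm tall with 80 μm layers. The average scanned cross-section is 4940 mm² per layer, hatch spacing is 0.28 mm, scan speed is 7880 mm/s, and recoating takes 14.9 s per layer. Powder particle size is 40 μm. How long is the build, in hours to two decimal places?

13.39 hours

Number of layers: 225 / 0.08 → 2813 (rounded up).
Per-layer scan distance: 4940 / 0.28 → 17642.9 mm.
Per-layer scan time = 17642.9 / 7880 = 2.2389 s.
Time per layer = 2.2389 + 14.9, so 17.1389 s.
2813 layers × 17.1389 s/layer = 48211.7257 s, i.e. 13.39 hours.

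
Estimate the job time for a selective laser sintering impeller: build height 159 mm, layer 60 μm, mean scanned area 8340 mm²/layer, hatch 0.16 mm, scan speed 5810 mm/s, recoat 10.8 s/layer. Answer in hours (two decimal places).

Layers = ⌈159/0.06⌉ = 2650.
Per-layer scan distance = 8340 / 0.16 = 52125 mm.
Laser time per layer = 52125 / 5810, so 8.9716 s.
Layer cycle = 8.9716 + 10.8 = 19.7716 s.
2650 layers × 19.7716 s/layer = 52394.74 s, i.e. 14.55 hours.

14.55 hours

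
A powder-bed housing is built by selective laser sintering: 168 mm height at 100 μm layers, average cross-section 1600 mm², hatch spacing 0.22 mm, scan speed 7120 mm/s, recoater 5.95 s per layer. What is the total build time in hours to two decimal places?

Number of layers: 168 / 0.1 → 1680 (rounded up).
Per-layer scan distance = 1600 / 0.22, so 7272.7 mm.
Laser time per layer = 7272.7 / 7120 = 1.0214 s.
Per-layer time: 1.0214 + 5.95 → 6.9714 s.
Total: 1680 × 6.9714 s = 11711.952 s → 3.25 hours.

3.25 hours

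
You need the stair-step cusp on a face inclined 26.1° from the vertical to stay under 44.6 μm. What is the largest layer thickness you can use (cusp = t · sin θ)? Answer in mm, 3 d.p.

0.101 mm

Layer height = cusp / sin(26.1°) = 0.0446 / 0.4399 = 0.101 mm.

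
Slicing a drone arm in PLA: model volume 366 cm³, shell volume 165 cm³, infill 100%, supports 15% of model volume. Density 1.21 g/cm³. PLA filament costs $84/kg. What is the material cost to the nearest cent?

$42.78

Infill region: 366 − 165 → 201 cm³.
Infill deposited = 1.00 × 201, so 201 cm³.
Support = 0.15 × 366 = 54.9 cm³.
Total extruded = 165 + 201 + 54.9, so 420.9 cm³.
Mass = 420.9 × 1.21 = 509.289 g.
At $84/kg: 509.289/1000 × 84 = $42.78.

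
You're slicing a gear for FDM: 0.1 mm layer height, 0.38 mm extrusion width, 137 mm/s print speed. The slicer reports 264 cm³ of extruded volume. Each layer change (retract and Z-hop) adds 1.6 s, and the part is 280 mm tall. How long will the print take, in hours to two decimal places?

15.33 hours

Extrusion cross-section: 0.1 × 0.38 → 0.038 mm².
Toolpath length = 264 cm³ / 0.038 mm² = 264000 / 0.038 = 6947368.4 mm.
Time extruding = 6947368.4 / 137, so 50710.7 s.
Number of layers: 280 / 0.1 → 2800 (rounded up).
Z-hop total = 2800 × 1.6, so 4480 s.
Altogether 50710.7 + 4480 = 55190.7 s, i.e. 15.33 hours.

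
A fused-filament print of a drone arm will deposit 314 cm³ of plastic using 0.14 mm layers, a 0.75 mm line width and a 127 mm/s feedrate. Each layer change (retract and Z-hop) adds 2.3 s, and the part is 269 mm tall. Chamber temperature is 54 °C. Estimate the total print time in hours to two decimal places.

Line area = 0.14 × 0.75 = 0.105 mm².
Toolpath length = 314 cm³ / 0.105 mm² = 314000 / 0.105 = 2990476.2 mm.
Print-move time = 2990476.2 / 127 = 23547.1 s.
Layers = ⌈269/0.14⌉ = 1922.
Z-hop total = 1922 × 2.3 = 4420.6 s.
Altogether 23547.1 + 4420.6 = 27967.7 s, i.e. 7.77 hours.

7.77 hours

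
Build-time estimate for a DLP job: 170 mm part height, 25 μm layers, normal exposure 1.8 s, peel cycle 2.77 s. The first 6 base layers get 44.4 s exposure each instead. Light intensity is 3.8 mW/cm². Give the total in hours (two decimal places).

Number of layers: 170 / 0.025 → 6800 (rounded up).
Bottom layers = 6 × (44.4 + 2.77) = 283.02 s.
Normal layers: 6794 × (1.8 + 2.77) → 31048.58 s.
Total = 283.02 + 31048.58 = 31331.6 s = 8.70 hours.

8.70 hours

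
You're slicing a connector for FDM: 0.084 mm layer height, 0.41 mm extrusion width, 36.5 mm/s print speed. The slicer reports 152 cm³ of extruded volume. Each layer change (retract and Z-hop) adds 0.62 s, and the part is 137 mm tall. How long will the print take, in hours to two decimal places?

Extrusion cross-section = 0.084 × 0.41 = 0.03444 mm².
Toolpath length = 152 cm³ / 0.03444 mm² = 152000 / 0.03444 = 4413472.7 mm.
Print-move time = 4413472.7 / 36.5, so 120917.1 s.
Layer count = ceil(137 / 0.084) = 1631.
Non-print overhead: 1631 × 0.62 → 1011.22 s.
Total = 120917.1 + 1011.22 = 121928.32 s = 33.87 hours.

33.87 hours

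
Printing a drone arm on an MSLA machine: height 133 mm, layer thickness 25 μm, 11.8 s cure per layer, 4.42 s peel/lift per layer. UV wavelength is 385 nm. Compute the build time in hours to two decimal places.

23.97 hours

Number of layers: 133 / 0.025 → 5320 (rounded up).
Each layer takes: 11.8 + 4.42 → 16.22 s.
Build time: 5320 × 16.22 s = 86290.4 s, i.e. 23.97 hours.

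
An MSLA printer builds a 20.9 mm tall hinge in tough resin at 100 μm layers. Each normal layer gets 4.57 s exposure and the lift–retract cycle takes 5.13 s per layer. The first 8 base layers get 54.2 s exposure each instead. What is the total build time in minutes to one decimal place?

Layer count = ceil(20.9 / 0.1) = 209.
Bottom layers = 8 × (54.2 + 5.13), so 474.64 s.
Regular layers = 201 × (4.57 + 5.13), so 1949.7 s.
Sum: 474.64 + 1949.7 = 2424.34 s → 40.4 minutes.

40.4 minutes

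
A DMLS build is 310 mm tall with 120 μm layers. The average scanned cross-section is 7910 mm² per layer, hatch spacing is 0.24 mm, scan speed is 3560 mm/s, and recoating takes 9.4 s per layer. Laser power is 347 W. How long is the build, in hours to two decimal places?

13.39 hours

Number of layers: 310 / 0.12 → 2584 (rounded up).
Scan path per layer = 7910 / 0.24 = 32958.3 mm.
Scan time per layer = 32958.3 / 3560, so 9.2579 s.
Layer cycle = 9.2579 + 9.4 = 18.6579 s.
Build time = 2584 × 18.6579 = 48212.0136 s = 13.39 hours.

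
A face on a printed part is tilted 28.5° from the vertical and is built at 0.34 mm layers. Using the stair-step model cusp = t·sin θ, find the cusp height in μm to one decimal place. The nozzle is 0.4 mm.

162.2 μm

Cusp = layer height × sin(28.5°) = 0.34 × 0.4772 = 0.162248 mm = 162.2 μm.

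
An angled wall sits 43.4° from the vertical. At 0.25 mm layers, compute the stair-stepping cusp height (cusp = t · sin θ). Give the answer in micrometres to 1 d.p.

Cusp = layer height × sin(43.4°) = 0.25 × 0.6871 = 0.171775 mm = 171.8 μm.

171.8 μm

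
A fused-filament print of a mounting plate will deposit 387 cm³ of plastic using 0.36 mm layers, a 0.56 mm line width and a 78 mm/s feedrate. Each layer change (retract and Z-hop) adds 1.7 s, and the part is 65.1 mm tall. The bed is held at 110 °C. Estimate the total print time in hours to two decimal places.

Line area = 0.36 × 0.56 = 0.2016 mm².
Path length: 387000 mm³ / 0.2016 mm² → 1919642.9 mm.
Print-move time = 1919642.9 / 78 = 24610.8 s.
Layers = ⌈65.1/0.36⌉ = 181.
Non-print overhead: 181 × 1.7 → 307.7 s.
Total = 24610.8 + 307.7 = 24918.5 s = 6.92 hours.

6.92 hours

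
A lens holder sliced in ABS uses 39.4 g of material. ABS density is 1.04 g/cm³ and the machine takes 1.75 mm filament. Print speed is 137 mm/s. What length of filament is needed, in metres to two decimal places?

15.75 m

Extruded volume: 39.4/1.04 = 37.8846 cm³ (37884.6 mm³).
A = π r² = π × 0.875² = 2.4053 mm².
Length = 37884.6 / 2.4053 = 15750.47 mm = 15.75 m.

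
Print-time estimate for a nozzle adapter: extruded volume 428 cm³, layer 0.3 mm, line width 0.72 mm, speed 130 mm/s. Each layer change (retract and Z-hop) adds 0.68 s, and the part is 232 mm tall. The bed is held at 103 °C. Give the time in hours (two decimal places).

4.38 hours

Extrusion cross-section = 0.3 × 0.72, so 0.216 mm².
Path length: 428000 mm³ / 0.216 mm² → 1981481.5 mm.
Extrusion time: 1981481.5 / 130 → 15242.2 s.
Layers = ⌈232/0.3⌉ = 774.
Non-print overhead = 774 × 0.68, so 526.32 s.
Altogether 15242.2 + 526.32 = 15768.52 s, i.e. 4.38 hours.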